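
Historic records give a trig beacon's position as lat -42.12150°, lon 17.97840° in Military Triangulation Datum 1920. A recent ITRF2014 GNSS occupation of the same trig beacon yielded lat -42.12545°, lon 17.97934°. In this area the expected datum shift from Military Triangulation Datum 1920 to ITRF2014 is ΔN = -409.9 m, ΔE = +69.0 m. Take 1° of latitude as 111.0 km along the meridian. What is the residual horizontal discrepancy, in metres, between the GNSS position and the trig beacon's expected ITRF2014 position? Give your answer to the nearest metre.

30 m

Observed coordinate differences: Δφ = -0.00395°, Δλ = +0.00094°.
Converting to metres (1° lat = 111000 m, cos φ = 0.741724): observed ΔN = -438.5 m, observed ΔE = 77.4 m.
Subtracting the expected shift leaves a residual of -438.5 − (-409.9) = -28.6 m north and 77.4 − (69.0) = 8.4 m east.
Residual distance = √((-28.6)² + 8.4²) = 29.8 m.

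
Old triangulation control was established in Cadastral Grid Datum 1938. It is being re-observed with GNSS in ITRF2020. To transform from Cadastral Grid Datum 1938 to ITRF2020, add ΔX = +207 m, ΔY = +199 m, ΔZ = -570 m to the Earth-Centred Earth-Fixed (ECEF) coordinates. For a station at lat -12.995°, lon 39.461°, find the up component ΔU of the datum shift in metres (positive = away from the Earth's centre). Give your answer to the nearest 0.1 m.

The local up (radial) axis is (cos φ cos λ, cos φ sin λ, sin φ), giving ΔU = 155.723 + 123.236 + 128.174 = 407.13 m.

ΔU = 407.1 m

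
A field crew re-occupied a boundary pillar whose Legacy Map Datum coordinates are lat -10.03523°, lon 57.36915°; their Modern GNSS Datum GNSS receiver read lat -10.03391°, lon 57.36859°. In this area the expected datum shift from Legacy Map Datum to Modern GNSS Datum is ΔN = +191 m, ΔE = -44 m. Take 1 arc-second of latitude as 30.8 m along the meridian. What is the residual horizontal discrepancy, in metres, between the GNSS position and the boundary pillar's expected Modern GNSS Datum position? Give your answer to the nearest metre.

48 m

Observed coordinate differences: Δφ = +0.00132°, Δλ = -0.00056°.
Converting to metres (1° lat = 110880 m, cos φ = 0.984701): observed ΔN = 146.4 m, observed ΔE = -61.1 m.
Subtracting the expected shift leaves a residual of 146.4 − (191) = -44.6 m north and -61.1 − (-44) = -17.1 m east.
Residual distance = √((-44.6)² + (-17.1)²) = 47.8 m.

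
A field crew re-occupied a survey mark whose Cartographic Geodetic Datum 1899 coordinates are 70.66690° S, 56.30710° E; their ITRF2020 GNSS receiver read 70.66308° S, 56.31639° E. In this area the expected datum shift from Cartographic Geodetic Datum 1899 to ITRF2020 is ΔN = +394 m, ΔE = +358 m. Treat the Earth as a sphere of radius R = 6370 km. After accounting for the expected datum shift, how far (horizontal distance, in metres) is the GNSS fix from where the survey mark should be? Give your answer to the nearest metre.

35 m

Observed coordinate differences: Δφ = +0.00382°, Δλ = +0.00929°.
Converting to metres (1° lat = 111177 m, cos φ = 0.331060): observed ΔN = 424.7 m, observed ΔE = 341.9 m.
Subtracting the expected shift leaves a residual of 424.7 − (394) = 30.7 m north and 341.9 − (358) = -16.1 m east.
Residual distance = √(30.7² + (-16.1)²) = 34.6 m.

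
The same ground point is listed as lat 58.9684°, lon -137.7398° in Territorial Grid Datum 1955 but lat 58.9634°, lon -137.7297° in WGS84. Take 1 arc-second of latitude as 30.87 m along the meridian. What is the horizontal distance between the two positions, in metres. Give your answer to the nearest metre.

802 m

Δφ = 58.9634° − 58.9684° = -0.0050°; Δλ = -137.7297° − -137.7398° = +0.0101°.
1° of latitude = 3600 × 30.87 = 111132 m.
ΔN = Δφ × 111132 = -555.7 m; ΔE = Δλ × 111132 × cos(58.9684°) = +0.0101 × 111132 × 0.515511 = 578.6 m.
Distance = √(ΔE² + ΔN²) = √(578.6² + (-555.7)²) = 802.2 m.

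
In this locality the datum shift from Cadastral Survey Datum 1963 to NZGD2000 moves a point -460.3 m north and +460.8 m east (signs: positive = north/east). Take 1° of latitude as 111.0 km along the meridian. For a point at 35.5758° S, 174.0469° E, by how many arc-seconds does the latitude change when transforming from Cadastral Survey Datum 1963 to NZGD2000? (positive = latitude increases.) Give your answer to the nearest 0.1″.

Δφ = -14.9″

1° of latitude = 111.0 km, so Δφ = -460.3 / 111000 = -0.0041468° = -14.929″.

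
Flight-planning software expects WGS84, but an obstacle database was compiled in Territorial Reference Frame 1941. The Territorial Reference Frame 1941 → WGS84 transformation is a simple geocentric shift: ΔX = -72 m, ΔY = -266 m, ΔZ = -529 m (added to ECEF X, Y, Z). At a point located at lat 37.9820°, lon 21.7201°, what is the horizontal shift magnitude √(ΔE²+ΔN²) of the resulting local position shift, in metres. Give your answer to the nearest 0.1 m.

384.7 m

At φ = 37.9820°, λ = 21.7201°: sin φ = 0.615414, cos φ = 0.788204, sin λ = 0.370073, cos λ = 0.929003.
ΔE = −sin λ·ΔX + cos λ·ΔY = −(0.370073)·(-72) + (0.929003)·(-266) = -220.47 m.
ΔN = −sin φ cos λ·ΔX − sin φ sin λ·ΔY + cos φ·ΔZ = −(0.615414)(0.929003)(-72) − (0.615414)(0.370073)(-266) + (0.788204)(-529) = -315.22 m.
Horizontal magnitude = √(ΔE² + ΔN²) = √((-220.47)² + (-315.22)²) = 384.67 m.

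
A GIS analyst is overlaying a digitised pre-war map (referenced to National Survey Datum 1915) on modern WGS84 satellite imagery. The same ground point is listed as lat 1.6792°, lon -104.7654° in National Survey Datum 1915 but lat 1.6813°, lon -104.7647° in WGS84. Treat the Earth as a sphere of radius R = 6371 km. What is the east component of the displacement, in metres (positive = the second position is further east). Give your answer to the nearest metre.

Δφ = 1.6813° − 1.6792° = +0.0021°; Δλ = -104.7647° − -104.7654° = +0.0007°.
1° along a meridian = πR/180 = 111195 m.
ΔN = Δφ × 111195 = 233.5 m; ΔE = Δλ × 111195 × cos(1.6792°) = +0.0007 × 111195 × 0.999571 = 77.8 m.

ΔE = 78 m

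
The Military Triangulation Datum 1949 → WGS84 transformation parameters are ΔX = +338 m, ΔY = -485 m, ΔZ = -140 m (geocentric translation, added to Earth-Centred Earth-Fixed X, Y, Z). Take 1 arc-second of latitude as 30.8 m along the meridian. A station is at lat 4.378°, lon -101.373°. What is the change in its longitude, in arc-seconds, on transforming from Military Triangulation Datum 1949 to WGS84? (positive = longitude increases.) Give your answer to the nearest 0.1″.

Δλ = 13.9″

sin φ = 0.076336, cos φ = 0.997082, sin λ = -0.980364, cos λ = -0.197195.
East component: ΔE = −sin λ·ΔX + cos λ·ΔY = −(-0.980364)(338) + (-0.197195)(-485) = 427.00 m.
1° of latitude spans 3600 × 30.80 = 110880 m; at latitude φ, 1° of longitude spans that × cos φ = 110556.5 m, so Δλ = 427.00 / 110556.5 × 3600 = 13.904″.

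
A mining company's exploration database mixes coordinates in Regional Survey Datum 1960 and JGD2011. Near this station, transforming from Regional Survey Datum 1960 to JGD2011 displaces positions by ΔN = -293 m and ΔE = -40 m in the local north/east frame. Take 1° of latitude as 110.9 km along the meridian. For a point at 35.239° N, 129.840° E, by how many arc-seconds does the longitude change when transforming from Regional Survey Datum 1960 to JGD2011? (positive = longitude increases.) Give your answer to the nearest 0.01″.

Δλ = -1.59″

At latitude 35.239°, cos φ = 0.816752.
1° of longitude at this latitude = 110.9 × cos φ = 90.58 km, so Δλ = -40.0 / 90577.8 = -0.0004416° = -1.590″.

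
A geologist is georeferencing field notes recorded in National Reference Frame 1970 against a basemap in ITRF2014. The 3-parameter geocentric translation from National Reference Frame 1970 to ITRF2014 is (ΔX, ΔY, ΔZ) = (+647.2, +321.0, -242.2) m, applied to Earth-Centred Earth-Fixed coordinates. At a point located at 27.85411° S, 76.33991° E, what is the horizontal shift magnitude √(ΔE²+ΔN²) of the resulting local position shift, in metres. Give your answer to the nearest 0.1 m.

At φ = -27.85411°, λ = 76.33991°: sin φ = -0.467222, cos φ = 0.884140, sin λ = 0.971714, cos λ = 0.236161.
ΔE = −sin λ·ΔX + cos λ·ΔY = −(0.971714)·(647.2) + (0.236161)·(321.0) = -553.09 m.
ΔN = −sin φ cos λ·ΔX − sin φ sin λ·ΔY + cos φ·ΔZ = −(-0.467222)(0.236161)(647.2) − (-0.467222)(0.971714)(321.0) + (0.884140)(-242.2) = 3.01 m.
Horizontal magnitude = √(ΔE² + ΔN²) = √((-553.09)² + 3.01²) = 553.09 m.

553.1 m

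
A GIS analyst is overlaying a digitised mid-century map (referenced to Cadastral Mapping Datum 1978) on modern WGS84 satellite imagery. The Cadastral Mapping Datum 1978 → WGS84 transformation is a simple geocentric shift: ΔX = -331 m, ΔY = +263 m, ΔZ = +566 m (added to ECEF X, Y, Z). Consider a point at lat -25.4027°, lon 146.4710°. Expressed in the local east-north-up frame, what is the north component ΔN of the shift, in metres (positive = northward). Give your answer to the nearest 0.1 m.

ΔN = 692.0 m

The local north axis is (−sin φ cos λ, −sin φ sin λ, cos φ), giving ΔN = 118.365 + 62.318 + 511.276 = 691.96 m.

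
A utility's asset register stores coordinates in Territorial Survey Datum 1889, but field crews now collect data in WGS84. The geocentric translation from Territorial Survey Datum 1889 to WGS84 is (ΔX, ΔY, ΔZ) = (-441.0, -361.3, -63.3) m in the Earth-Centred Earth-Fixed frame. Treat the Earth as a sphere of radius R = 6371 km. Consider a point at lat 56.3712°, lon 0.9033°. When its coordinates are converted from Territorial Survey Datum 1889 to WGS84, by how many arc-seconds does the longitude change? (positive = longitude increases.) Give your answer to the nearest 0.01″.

sin φ = 0.832643, cos φ = 0.553810, sin λ = 0.015765, cos λ = 0.999876.
East component: ΔE = −sin λ·ΔX + cos λ·ΔY = −(0.015765)(-441.0) + (0.999876)(-361.3) = -354.30 m.
1° of latitude spans πR/180 = 111195 m; at latitude φ, 1° of longitude spans that × cos φ = 61580.9 m, so Δλ = -354.30 / 61580.9 × 3600 = -20.712″.

Δλ = -20.71″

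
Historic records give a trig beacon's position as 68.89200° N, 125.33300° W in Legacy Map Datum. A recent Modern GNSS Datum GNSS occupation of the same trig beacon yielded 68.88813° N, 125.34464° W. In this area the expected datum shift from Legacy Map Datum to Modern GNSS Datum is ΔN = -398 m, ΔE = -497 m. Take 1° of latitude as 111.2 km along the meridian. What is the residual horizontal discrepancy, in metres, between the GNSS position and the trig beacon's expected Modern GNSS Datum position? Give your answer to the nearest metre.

Observed coordinate differences: Δφ = -0.00387°, Δλ = -0.01164°.
Converting to metres (1° lat = 111200 m, cos φ = 0.360127): observed ΔN = -430.3 m, observed ΔE = -466.1 m.
Subtracting the expected shift leaves a residual of -430.3 − (-398) = -32.3 m north and -466.1 − (-497) = 30.9 m east.
Residual distance = √((-32.3)² + 30.9²) = 44.7 m.

45 m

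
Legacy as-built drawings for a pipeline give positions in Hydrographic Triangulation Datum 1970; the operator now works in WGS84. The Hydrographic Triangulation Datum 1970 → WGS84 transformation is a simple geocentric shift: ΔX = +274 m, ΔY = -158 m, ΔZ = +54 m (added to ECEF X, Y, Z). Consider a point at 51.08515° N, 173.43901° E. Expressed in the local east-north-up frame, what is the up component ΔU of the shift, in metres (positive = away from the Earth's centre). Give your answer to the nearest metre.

The local up (radial) axis is (cos φ cos λ, cos φ sin λ, sin φ), giving ΔU = -170.990 − 11.340 + 42.016 = -140.31 m.

ΔU = -140 m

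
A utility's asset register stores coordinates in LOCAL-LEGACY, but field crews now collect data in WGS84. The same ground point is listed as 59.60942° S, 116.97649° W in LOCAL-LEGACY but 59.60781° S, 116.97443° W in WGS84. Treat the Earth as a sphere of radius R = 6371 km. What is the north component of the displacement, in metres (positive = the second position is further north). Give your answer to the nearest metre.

ΔN = 179 m

Δφ = -59.60781° − -59.60942° = +0.00161°; Δλ = -116.97443° − -116.97649° = +0.00206°.
1° along a meridian = πR/180 = 111195 m.
ΔN = Δφ × 111195 = 179.0 m; ΔE = Δλ × 111195 × cos(-59.60942°) = +0.00206 × 111195 × 0.505892 = 115.9 m.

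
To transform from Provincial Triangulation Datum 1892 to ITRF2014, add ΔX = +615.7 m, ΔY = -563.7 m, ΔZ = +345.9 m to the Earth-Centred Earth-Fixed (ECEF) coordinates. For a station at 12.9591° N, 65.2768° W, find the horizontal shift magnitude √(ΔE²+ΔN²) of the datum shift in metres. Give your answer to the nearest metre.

363 m

At φ = 12.9591°, λ = -65.2768°: sin φ = 0.224255, cos φ = 0.974530, sin λ = -0.908339, cos λ = 0.418235.
ΔE = −sin λ·ΔX + cos λ·ΔY = −(-0.908339)·(615.7) + (0.418235)·(-563.7) = 323.51 m.
ΔN = −sin φ cos λ·ΔX − sin φ sin λ·ΔY + cos φ·ΔZ = −(0.224255)(0.418235)(615.7) − (0.224255)(-0.908339)(-563.7) + (0.974530)(345.9) = 164.52 m.
Horizontal magnitude = √(ΔE² + ΔN²) = √(323.51² + 164.52²) = 362.93 m.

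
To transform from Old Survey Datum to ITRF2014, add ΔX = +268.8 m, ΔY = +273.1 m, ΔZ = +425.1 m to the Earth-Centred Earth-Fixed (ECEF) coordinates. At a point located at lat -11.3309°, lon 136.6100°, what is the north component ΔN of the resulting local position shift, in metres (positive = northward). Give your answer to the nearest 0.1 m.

ΔN = 415.3 m

The local north axis is (−sin φ cos λ, −sin φ sin λ, cos φ), giving ΔN = -38.379 + 36.860 + 416.814 = 415.30 m.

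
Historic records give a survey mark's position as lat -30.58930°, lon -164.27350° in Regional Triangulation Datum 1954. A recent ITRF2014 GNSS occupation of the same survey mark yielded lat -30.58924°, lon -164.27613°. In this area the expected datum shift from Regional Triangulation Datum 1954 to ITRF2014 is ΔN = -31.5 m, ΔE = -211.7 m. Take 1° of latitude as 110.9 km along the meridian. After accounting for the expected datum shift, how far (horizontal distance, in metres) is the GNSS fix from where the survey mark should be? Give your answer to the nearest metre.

55 m

Observed coordinate differences: Δφ = +0.00006°, Δλ = -0.00263°.
Converting to metres (1° lat = 110900 m, cos φ = 0.860837): observed ΔN = 6.7 m, observed ΔE = -251.1 m.
Subtracting the expected shift leaves a residual of 6.7 − (-31.5) = 38.2 m north and -251.1 − (-211.7) = -39.4 m east.
Residual distance = √(38.2² + (-39.4)²) = 54.8 m.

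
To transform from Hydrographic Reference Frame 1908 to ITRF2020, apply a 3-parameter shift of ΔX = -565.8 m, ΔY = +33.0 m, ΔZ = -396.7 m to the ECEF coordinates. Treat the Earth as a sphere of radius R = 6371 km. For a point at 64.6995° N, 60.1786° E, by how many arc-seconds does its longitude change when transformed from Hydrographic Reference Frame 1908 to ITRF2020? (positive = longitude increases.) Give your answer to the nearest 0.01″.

sin φ = 0.904079, cos φ = 0.427366, sin λ = 0.867580, cos λ = 0.497298.
East component: ΔE = −sin λ·ΔX + cos λ·ΔY = −(0.867580)(-565.8) + (0.497298)(33.0) = 507.29 m.
1° of latitude spans πR/180 = 111195 m; at latitude φ, 1° of longitude spans that × cos φ = 47520.9 m, so Δλ = 507.29 / 47520.9 × 3600 = 38.430″.

Δλ = 38.43″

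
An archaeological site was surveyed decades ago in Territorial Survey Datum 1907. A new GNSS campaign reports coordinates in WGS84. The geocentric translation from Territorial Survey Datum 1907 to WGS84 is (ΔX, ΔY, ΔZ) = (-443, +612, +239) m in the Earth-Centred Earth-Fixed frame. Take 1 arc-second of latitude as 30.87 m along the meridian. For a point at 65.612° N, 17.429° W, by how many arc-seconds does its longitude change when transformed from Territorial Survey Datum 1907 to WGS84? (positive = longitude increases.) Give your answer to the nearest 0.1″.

Δλ = 35.4″

sin φ = 0.910770, cos φ = 0.412914, sin λ = -0.299524, cos λ = 0.954089.
East component: ΔE = −sin λ·ΔX + cos λ·ΔY = −(-0.299524)(-443) + (0.954089)(612) = 451.21 m.
1° of latitude spans 3600 × 30.87 = 111132 m; at latitude φ, 1° of longitude spans that × cos φ = 45887.9 m, so Δλ = 451.21 / 45887.9 × 3600 = 35.399″.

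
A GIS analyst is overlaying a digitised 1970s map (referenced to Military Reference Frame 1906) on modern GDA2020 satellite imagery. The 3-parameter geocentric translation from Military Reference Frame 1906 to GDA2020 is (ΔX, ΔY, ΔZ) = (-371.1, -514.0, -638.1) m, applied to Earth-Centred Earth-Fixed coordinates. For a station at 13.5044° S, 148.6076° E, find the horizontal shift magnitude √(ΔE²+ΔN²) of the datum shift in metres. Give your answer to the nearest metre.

878 m

At φ = -13.5044°, λ = 148.6076°: sin φ = -0.233520, cos φ = 0.972352, sin λ = 0.520896, cos λ = -0.853620.
ΔE = −sin λ·ΔX + cos λ·ΔY = −(0.520896)·(-371.1) + (-0.853620)·(-514.0) = 632.07 m.
ΔN = −sin φ cos λ·ΔX − sin φ sin λ·ΔY + cos φ·ΔZ = −(-0.233520)(-0.853620)(-371.1) − (-0.233520)(0.520896)(-514.0) + (0.972352)(-638.1) = -609.01 m.
Horizontal magnitude = √(ΔE² + ΔN²) = √(632.07² + (-609.01)²) = 877.72 m.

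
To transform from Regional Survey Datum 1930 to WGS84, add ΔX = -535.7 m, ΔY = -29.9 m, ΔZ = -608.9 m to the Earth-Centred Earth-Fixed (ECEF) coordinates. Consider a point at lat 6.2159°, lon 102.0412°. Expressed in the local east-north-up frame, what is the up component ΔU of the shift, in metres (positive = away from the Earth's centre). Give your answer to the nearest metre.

At φ = 6.2159°, λ = 102.0412°: sin φ = 0.108275, cos φ = 0.994121, sin λ = 0.977998, cos λ = -0.208615.
ΔU = cos φ cos λ·ΔX + cos φ sin λ·ΔY + sin φ·ΔZ = (0.994121)(-0.208615)(-535.7) + (0.994121)(0.977998)(-29.9) + (0.108275)(-608.9) = 16.10 m.

ΔU = 16 m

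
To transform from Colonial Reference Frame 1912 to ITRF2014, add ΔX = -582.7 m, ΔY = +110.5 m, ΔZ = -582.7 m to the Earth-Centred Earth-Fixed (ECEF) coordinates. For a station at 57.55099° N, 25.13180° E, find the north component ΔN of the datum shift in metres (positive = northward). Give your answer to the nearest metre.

At φ = 57.55099°, λ = 25.13180°: sin φ = 0.843869, cos φ = 0.536549, sin λ = 0.424702, cos λ = 0.905333.
ΔN = −sin φ cos λ·ΔX − sin φ sin λ·ΔY + cos φ·ΔZ = −(0.843869)(0.905333)(-582.7) − (0.843869)(0.424702)(110.5) + (0.536549)(-582.7) = 92.92 m.

ΔN = 93 m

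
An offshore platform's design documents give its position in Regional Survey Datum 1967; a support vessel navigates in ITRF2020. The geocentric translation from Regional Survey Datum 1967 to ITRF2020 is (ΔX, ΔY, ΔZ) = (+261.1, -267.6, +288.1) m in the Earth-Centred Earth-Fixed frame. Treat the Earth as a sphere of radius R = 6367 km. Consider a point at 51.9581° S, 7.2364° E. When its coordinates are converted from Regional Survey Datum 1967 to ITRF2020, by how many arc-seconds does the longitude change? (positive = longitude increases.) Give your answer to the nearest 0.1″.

sin φ = -0.787560, cos φ = 0.616238, sin λ = 0.125963, cos λ = 0.992035.
East component: ΔE = −sin λ·ΔX + cos λ·ΔY = −(0.125963)(261.1) + (0.992035)(-267.6) = -298.36 m.
1° of latitude spans πR/180 = 111125 m; at latitude φ, 1° of longitude spans that × cos φ = 68479.5 m, so Δλ = -298.36 / 68479.5 × 3600 = -15.685″.

Δλ = -15.7″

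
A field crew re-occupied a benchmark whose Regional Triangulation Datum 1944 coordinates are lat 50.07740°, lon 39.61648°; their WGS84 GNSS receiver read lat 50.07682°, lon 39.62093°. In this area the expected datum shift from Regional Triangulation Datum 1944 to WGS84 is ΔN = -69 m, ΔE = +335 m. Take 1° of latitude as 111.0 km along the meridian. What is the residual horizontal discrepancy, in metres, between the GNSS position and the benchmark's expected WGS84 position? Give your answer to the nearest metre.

Observed coordinate differences: Δφ = -0.00058°, Δλ = +0.00445°.
Converting to metres (1° lat = 111000 m, cos φ = 0.641752): observed ΔN = -64.4 m, observed ΔE = 317.0 m.
Subtracting the expected shift leaves a residual of -64.4 − (-69) = 4.6 m north and 317.0 − (335) = -18.0 m east.
Residual distance = √(4.6² + (-18.0)²) = 18.6 m.

19 m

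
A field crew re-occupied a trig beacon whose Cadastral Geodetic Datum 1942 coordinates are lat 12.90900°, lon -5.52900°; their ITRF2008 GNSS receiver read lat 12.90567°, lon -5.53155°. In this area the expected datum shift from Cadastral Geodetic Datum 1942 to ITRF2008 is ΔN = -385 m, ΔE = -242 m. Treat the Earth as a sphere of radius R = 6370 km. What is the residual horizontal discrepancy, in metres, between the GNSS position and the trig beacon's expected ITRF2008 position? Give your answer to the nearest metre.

Observed coordinate differences: Δφ = -0.00333°, Δλ = -0.00255°.
Converting to metres (1° lat = 111177 m, cos φ = 0.974726): observed ΔN = -370.2 m, observed ΔE = -276.3 m.
Subtracting the expected shift leaves a residual of -370.2 − (-385) = 14.8 m north and -276.3 − (-242) = -34.3 m east.
Residual distance = √(14.8² + (-34.3)²) = 37.4 m.

37 m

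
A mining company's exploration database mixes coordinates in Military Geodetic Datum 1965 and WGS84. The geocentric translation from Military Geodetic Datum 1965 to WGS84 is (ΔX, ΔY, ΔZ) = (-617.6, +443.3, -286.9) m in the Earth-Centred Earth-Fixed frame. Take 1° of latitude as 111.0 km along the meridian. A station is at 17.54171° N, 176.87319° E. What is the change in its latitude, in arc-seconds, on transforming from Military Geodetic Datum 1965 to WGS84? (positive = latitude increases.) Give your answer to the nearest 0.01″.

Δφ = -15.14″

sin φ = 0.301400, cos φ = 0.953498, sin λ = 0.054546, cos λ = -0.998511.
North component: ΔN = −sin φ cos λ·ΔX − sin φ sin λ·ΔY + cos φ·ΔZ = −(0.301400)(-0.998511)(-617.6) − (0.301400)(0.054546)(443.3) + (0.953498)(-286.9) = -466.71 m.
1° of latitude spans 111000 m, so Δφ = -466.71 / 111000 × 3600 = -15.137″.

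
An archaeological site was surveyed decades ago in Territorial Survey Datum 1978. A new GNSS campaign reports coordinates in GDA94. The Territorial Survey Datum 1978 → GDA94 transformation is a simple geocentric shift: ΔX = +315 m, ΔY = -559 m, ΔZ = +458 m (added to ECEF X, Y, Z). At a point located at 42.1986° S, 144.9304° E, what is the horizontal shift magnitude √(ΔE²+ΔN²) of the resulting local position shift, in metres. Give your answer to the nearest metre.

At φ = -42.1986°, λ = 144.9304°: sin φ = -0.671702, cos φ = 0.740821, sin λ = 0.574571, cos λ = -0.818455.
ΔE = −sin λ·ΔX + cos λ·ΔY = −(0.574571)·(315) + (-0.818455)·(-559) = 276.53 m.
ΔN = −sin φ cos λ·ΔX − sin φ sin λ·ΔY + cos φ·ΔZ = −(-0.671702)(-0.818455)(315) − (-0.671702)(0.574571)(-559) + (0.740821)(458) = -49.62 m.
Horizontal magnitude = √(ΔE² + ΔN²) = √(276.53² + (-49.62)²) = 280.94 m.

281 m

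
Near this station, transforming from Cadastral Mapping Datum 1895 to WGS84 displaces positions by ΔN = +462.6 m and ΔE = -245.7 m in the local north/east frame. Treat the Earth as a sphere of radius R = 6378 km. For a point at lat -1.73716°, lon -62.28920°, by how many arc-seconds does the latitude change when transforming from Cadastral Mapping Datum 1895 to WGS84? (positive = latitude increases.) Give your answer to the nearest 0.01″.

On a sphere of radius R, 1 rad of latitude = R, so Δφ = ΔN / R = 462.6 / 6378000 = 7.2531e-05 rad = 14.961″.

Δφ = 14.96″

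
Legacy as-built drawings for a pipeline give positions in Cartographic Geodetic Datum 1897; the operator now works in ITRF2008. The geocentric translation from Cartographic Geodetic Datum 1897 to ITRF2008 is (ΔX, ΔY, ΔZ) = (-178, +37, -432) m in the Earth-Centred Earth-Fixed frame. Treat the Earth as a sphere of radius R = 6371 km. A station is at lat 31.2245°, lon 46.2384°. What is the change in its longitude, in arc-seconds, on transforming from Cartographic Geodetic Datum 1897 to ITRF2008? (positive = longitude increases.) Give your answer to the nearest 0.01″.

Δλ = 5.84″

sin φ = 0.518393, cos φ = 0.855143, sin λ = 0.722224, cos λ = 0.691659.
East component: ΔE = −sin λ·ΔX + cos λ·ΔY = −(0.722224)(-178) + (0.691659)(37) = 154.15 m.
1° of latitude spans πR/180 = 111195 m; at latitude φ, 1° of longitude spans that × cos φ = 95087.5 m, so Δλ = 154.15 / 95087.5 × 3600 = 5.836″.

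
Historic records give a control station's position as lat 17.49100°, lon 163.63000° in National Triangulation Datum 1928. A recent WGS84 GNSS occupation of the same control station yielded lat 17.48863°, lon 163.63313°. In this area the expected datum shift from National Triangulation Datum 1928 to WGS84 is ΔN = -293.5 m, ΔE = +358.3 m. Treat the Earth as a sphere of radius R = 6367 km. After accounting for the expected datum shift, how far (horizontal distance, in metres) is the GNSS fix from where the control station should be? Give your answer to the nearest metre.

40 m

Observed coordinate differences: Δφ = -0.00237°, Δλ = +0.00313°.
Converting to metres (1° lat = 111125 m, cos φ = 0.953764): observed ΔN = -263.4 m, observed ΔE = 331.7 m.
Subtracting the expected shift leaves a residual of -263.4 − (-293.5) = 30.1 m north and 331.7 − (358.3) = -26.6 m east.
Residual distance = √(30.1² + (-26.6)²) = 40.2 m.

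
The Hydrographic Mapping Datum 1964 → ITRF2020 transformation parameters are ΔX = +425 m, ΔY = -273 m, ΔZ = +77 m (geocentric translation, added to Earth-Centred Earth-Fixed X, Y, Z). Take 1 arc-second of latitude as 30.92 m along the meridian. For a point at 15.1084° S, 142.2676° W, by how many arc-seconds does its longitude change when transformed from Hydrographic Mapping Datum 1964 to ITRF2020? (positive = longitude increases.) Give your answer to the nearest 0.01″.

Δλ = 15.95″

sin φ = -0.260646, cos φ = 0.965434, sin λ = -0.611974, cos λ = -0.790878.
East component: ΔE = −sin λ·ΔX + cos λ·ΔY = −(-0.611974)(425) + (-0.790878)(-273) = 476.00 m.
1° of latitude spans 3600 × 30.92 = 111312 m; at latitude φ, 1° of longitude spans that × cos φ = 107464.4 m, so Δλ = 476.00 / 107464.4 × 3600 = 15.946″.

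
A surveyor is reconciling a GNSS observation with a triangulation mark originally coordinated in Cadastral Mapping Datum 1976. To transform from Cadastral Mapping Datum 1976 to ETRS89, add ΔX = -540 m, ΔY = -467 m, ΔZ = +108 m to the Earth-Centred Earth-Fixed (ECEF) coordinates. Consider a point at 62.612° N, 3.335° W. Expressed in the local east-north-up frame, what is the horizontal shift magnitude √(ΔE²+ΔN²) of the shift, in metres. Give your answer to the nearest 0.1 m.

At φ = 62.612°, λ = -3.335°: sin φ = 0.887912, cos φ = 0.460014, sin λ = -0.058174, cos λ = 0.998306.
ΔE = −sin λ·ΔX + cos λ·ΔY = −(-0.058174)·(-540) + (0.998306)·(-467) = -497.62 m.
ΔN = −sin φ cos λ·ΔX − sin φ sin λ·ΔY + cos φ·ΔZ = −(0.887912)(0.998306)(-540) − (0.887912)(-0.058174)(-467) + (0.460014)(108) = 504.22 m.
Horizontal magnitude = √(ΔE² + ΔN²) = √((-497.62)² + 504.22²) = 708.43 m.

708.4 m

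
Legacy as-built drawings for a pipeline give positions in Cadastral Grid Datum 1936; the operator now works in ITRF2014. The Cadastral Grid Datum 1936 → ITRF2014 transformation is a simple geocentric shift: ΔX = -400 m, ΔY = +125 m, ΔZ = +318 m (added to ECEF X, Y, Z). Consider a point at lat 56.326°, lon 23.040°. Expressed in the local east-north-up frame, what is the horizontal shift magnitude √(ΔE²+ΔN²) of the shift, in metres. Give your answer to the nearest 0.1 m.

The local east axis at (φ, λ) is (−sin λ, cos λ, 0), so ΔE = −sin(23.040°)·(-400) + cos(23.040°)·125 = 271.58 m.
The local north axis is (−sin φ cos λ, −sin φ sin λ, cos φ), giving ΔN = 306.329 − 40.713 + 176.320 = 441.94 m.
Horizontal magnitude = √(ΔE² + ΔN²) = √(271.58² + 441.94²) = 518.71 m.

518.7 m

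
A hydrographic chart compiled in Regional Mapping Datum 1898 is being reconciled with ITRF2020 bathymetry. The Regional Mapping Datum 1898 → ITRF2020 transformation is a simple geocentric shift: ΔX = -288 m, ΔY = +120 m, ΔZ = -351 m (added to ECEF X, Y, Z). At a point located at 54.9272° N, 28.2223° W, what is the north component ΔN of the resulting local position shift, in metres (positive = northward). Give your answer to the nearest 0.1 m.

The local north axis is (−sin φ cos λ, −sin φ sin λ, cos φ), giving ΔN = 207.685 + 46.443 − 201.690 = 52.44 m.

ΔN = 52.4 m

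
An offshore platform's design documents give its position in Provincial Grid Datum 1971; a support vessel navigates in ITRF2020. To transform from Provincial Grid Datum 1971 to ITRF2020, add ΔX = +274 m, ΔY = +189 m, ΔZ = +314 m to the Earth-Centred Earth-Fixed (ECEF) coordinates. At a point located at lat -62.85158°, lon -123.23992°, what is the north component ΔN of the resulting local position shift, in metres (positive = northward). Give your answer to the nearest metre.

ΔN = -131 m

The local north axis is (−sin φ cos λ, −sin φ sin λ, cos φ), giving ΔN = -133.645 − 140.661 + 143.277 = -131.03 m.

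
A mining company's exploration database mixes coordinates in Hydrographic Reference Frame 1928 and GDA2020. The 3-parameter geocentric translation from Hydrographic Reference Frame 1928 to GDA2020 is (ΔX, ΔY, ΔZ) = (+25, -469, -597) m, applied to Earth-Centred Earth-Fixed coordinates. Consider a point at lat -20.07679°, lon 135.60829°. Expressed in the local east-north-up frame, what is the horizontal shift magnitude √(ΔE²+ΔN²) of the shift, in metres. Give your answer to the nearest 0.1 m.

At φ = -20.07679°, λ = 135.60829°: sin φ = -0.343279, cos φ = 0.939233, sin λ = 0.699560, cos λ = -0.714574.
ΔE = −sin λ·ΔX + cos λ·ΔY = −(0.699560)·(25) + (-0.714574)·(-469) = 317.65 m.
ΔN = −sin φ cos λ·ΔX − sin φ sin λ·ΔY + cos φ·ΔZ = −(-0.343279)(-0.714574)(25) − (-0.343279)(0.699560)(-469) + (0.939233)(-597) = -679.48 m.
Horizontal magnitude = √(ΔE² + ΔN²) = √(317.65² + (-679.48)²) = 750.06 m.

750.1 m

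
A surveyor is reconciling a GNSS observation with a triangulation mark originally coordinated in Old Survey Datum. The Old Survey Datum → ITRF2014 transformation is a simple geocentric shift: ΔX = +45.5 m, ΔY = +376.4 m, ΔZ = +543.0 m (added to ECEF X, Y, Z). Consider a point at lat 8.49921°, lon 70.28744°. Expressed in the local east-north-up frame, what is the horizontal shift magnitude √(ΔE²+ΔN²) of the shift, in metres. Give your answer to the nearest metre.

The local east axis at (φ, λ) is (−sin λ, cos λ, 0), so ΔE = −sin(70.28744°)·45.5 + cos(70.28744°)·376.4 = 84.13 m.
The local north axis is (−sin φ cos λ, −sin φ sin λ, cos φ), giving ΔN = -2.268 − 52.370 + 537.037 = 482.40 m.
Horizontal magnitude = √(ΔE² + ΔN²) = √(84.13² + 482.40²) = 489.68 m.

490 m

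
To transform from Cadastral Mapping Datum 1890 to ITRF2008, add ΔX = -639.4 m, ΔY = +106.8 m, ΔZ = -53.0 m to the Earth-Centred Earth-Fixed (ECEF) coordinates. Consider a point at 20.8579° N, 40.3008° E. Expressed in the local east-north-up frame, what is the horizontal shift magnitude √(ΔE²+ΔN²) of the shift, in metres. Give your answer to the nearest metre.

At φ = 20.8579°, λ = 40.3008°: sin φ = 0.356051, cos φ = 0.934466, sin λ = 0.646800, cos λ = 0.762659.
ΔE = −sin λ·ΔX + cos λ·ΔY = −(0.646800)·(-639.4) + (0.762659)·(106.8) = 495.02 m.
ΔN = −sin φ cos λ·ΔX − sin φ sin λ·ΔY + cos φ·ΔZ = −(0.356051)(0.762659)(-639.4) − (0.356051)(0.646800)(106.8) + (0.934466)(-53.0) = 99.50 m.
Horizontal magnitude = √(ΔE² + ΔN²) = √(495.02² + 99.50²) = 504.92 m.

505 m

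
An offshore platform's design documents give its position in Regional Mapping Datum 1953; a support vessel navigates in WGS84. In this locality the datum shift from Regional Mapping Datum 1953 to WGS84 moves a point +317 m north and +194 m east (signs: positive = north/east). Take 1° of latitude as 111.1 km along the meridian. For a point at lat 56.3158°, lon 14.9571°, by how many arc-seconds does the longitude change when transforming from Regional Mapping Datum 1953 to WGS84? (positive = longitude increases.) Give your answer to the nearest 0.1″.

Δλ = 11.3″

At latitude 56.3158°, cos φ = 0.554615.
1° of longitude at this latitude = 111.1 × cos φ = 61.62 km, so Δλ = 194.0 / 61617.7 = 0.0031484° = 11.334″.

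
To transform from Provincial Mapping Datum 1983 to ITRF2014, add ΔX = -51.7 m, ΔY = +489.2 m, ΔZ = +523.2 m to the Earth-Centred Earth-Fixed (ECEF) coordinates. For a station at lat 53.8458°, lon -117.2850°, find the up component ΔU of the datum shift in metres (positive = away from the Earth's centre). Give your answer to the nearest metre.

At φ = 53.8458°, λ = -117.2850°: sin φ = 0.807432, cos φ = 0.589960, sin λ = -0.888737, cos λ = -0.458417.
ΔU = cos φ cos λ·ΔX + cos φ sin λ·ΔY + sin φ·ΔZ = (0.589960)(-0.458417)(-51.7) + (0.589960)(-0.888737)(489.2) + (0.807432)(523.2) = 179.93 m.

ΔU = 180 m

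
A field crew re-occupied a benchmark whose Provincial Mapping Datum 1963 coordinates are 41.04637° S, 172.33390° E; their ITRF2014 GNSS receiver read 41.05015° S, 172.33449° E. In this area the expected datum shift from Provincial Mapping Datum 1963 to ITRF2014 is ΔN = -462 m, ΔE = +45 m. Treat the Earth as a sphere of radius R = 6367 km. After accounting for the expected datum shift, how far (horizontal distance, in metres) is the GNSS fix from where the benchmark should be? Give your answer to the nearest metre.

42 m

Observed coordinate differences: Δφ = -0.00378°, Δλ = +0.00059°.
Converting to metres (1° lat = 111125 m, cos φ = 0.754178): observed ΔN = -420.1 m, observed ΔE = 49.4 m.
Subtracting the expected shift leaves a residual of -420.1 − (-462) = 41.9 m north and 49.4 − (45) = 4.4 m east.
Residual distance = √(41.9² + 4.4²) = 42.2 m.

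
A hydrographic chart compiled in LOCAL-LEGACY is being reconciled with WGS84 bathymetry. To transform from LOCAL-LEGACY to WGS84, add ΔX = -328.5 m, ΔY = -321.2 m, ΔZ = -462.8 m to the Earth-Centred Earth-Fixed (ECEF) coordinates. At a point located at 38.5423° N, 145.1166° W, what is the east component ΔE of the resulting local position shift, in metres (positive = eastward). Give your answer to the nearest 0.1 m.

At φ = 38.5423°, λ = -145.1166°: sin φ = 0.623092, cos φ = 0.782148, sin λ = -0.571908, cos λ = -0.820318.
ΔE = −sin λ·ΔX + cos λ·ΔY = −(-0.571908)·(-328.5) + (-0.820318)·(-321.2) = 75.61 m.

ΔE = 75.6 m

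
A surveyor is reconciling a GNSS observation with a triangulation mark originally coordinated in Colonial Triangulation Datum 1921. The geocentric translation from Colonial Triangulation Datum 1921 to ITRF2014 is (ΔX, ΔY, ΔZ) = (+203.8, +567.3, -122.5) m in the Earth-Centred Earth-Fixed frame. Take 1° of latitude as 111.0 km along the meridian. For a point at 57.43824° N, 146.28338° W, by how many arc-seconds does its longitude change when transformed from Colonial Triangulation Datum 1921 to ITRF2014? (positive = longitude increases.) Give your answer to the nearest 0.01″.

Δλ = -21.62″

sin φ = 0.842812, cos φ = 0.538208, sin λ = -0.555086, cos λ = -0.831793.
East component: ΔE = −sin λ·ΔX + cos λ·ΔY = −(-0.555086)(203.8) + (-0.831793)(567.3) = -358.75 m.
1° of latitude spans 111000 m; at latitude φ, 1° of longitude spans that × cos φ = 59741.1 m, so Δλ = -358.75 / 59741.1 × 3600 = -21.618″.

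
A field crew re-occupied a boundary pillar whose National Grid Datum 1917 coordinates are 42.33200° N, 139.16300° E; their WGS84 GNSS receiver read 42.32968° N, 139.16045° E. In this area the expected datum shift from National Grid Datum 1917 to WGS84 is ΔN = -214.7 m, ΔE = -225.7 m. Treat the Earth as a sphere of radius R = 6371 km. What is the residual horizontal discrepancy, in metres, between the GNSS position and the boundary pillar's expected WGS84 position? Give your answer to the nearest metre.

46 m

Observed coordinate differences: Δφ = -0.00232°, Δλ = -0.00255°.
Converting to metres (1° lat = 111195 m, cos φ = 0.739255): observed ΔN = -258.0 m, observed ΔE = -209.6 m.
Subtracting the expected shift leaves a residual of -258.0 − (-214.7) = -43.3 m north and -209.6 − (-225.7) = 16.1 m east.
Residual distance = √((-43.3)² + 16.1²) = 46.2 m.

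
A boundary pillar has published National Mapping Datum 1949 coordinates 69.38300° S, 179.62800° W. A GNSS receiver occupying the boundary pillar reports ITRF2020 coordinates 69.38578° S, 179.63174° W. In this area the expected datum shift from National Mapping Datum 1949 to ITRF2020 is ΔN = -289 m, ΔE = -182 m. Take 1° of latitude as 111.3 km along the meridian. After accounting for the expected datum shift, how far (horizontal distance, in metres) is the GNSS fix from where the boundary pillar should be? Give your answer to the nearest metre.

Observed coordinate differences: Δφ = -0.00278°, Δλ = -0.00374°.
Converting to metres (1° lat = 111300 m, cos φ = 0.352119): observed ΔN = -309.4 m, observed ΔE = -146.6 m.
Subtracting the expected shift leaves a residual of -309.4 − (-289) = -20.4 m north and -146.6 − (-182) = 35.4 m east.
Residual distance = √((-20.4)² + 35.4²) = 40.9 m.

41 m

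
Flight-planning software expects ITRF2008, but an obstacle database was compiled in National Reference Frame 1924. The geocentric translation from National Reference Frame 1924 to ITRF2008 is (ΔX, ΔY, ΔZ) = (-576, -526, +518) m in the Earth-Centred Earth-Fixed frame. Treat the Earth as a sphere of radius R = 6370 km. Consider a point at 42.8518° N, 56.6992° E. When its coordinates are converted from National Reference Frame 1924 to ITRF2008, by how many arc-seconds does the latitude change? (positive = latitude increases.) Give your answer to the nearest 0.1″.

Δφ = 28.9″

sin φ = 0.680104, cos φ = 0.733115, sin λ = 0.835800, cos λ = 0.549034.
North component: ΔN = −sin φ cos λ·ΔX − sin φ sin λ·ΔY + cos φ·ΔZ = −(0.680104)(0.549034)(-576) − (0.680104)(0.835800)(-526) + (0.733115)(518) = 893.83 m.
1° of latitude spans πR/180 = 111177 m, so Δφ = 893.83 / 111177 × 3600 = 28.943″.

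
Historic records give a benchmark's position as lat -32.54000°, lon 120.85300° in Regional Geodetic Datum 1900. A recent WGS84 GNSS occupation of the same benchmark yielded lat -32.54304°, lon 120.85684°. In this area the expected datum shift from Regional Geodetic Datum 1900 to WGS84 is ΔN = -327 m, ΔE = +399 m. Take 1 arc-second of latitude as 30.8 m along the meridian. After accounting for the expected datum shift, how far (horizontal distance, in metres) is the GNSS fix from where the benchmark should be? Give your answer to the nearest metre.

Observed coordinate differences: Δφ = -0.00304°, Δλ = +0.00384°.
Converting to metres (1° lat = 110880 m, cos φ = 0.843016): observed ΔN = -337.1 m, observed ΔE = 358.9 m.
Subtracting the expected shift leaves a residual of -337.1 − (-327) = -10.1 m north and 358.9 − (399) = -40.1 m east.
Residual distance = √((-10.1)² + (-40.1)²) = 41.3 m.

41 m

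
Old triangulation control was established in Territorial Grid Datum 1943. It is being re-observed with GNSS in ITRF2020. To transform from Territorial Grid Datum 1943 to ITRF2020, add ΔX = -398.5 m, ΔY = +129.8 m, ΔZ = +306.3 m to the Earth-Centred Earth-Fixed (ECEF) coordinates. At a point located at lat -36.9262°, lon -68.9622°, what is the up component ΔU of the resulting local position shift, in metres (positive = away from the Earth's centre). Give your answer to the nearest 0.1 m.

At φ = -36.9262°, λ = -68.9622°: sin φ = -0.600786, cos φ = 0.799410, sin λ = -0.933344, cos λ = 0.358984.
ΔU = cos φ cos λ·ΔX + cos φ sin λ·ΔY + sin φ·ΔZ = (0.799410)(0.358984)(-398.5) + (0.799410)(-0.933344)(129.8) + (-0.600786)(306.3) = -395.23 m.

ΔU = -395.2 m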